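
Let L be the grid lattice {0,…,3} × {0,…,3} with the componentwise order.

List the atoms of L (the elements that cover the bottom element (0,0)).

(0,1), (1,0)

The atoms are exactly the elements that cover (0,0): (0,1), (1,0).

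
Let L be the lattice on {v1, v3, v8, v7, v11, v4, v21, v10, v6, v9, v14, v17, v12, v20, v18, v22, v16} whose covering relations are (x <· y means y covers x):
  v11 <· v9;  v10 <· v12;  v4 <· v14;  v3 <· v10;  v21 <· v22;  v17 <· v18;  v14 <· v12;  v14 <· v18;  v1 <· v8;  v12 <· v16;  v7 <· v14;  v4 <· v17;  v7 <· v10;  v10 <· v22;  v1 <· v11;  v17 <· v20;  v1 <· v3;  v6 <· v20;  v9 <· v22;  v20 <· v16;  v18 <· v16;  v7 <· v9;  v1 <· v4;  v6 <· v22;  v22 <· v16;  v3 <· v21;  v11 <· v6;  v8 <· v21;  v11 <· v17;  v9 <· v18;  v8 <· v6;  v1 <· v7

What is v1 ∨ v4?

v4

Common upper bounds of {v1, v4}: v12, v14, v16, v17, v18, v20, v4.
The least among these is v4.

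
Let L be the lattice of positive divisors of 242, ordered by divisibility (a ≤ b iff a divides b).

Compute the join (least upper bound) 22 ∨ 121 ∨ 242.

242

In the divisibility order, the join is the least common multiple: lcm(22, 121, 242) = 242.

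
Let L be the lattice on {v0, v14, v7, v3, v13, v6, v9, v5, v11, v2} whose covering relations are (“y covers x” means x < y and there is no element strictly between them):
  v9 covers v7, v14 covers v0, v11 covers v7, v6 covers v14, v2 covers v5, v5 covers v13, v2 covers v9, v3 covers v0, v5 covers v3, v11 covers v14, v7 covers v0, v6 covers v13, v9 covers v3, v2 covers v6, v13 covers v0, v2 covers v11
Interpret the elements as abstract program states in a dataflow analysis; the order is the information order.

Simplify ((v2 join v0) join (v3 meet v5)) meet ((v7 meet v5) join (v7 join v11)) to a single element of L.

v2 ∨ v0 = v2
v3 ∧ v5 = v3
v2 ∨ v3 = v2
v7 ∧ v5 = v0
v7 ∨ v11 = v11
v0 ∨ v11 = v11
v2 ∧ v11 = v11

v11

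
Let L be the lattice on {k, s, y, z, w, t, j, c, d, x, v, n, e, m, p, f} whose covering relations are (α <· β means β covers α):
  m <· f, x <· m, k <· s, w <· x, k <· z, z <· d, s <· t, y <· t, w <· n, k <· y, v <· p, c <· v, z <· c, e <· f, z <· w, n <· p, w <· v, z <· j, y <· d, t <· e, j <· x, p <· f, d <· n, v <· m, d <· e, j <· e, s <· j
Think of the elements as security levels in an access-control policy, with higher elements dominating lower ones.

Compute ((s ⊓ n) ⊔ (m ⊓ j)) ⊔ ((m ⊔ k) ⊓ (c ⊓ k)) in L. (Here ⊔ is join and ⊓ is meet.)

j

s ∧ n = k
m ∧ j = j
k ∨ j = j
m ∨ k = m
c ∧ k = k
m ∧ k = k
j ∨ k = j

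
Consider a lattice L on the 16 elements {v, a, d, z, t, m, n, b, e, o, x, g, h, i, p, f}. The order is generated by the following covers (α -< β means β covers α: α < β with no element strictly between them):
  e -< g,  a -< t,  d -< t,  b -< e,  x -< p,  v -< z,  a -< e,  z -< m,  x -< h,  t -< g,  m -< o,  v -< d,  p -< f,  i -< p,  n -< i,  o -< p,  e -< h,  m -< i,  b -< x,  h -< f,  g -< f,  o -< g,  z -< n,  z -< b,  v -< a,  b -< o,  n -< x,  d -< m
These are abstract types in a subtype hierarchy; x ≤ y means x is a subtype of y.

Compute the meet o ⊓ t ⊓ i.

Common lower bounds of {o, t, i}: d, v.
The greatest among these is d.

d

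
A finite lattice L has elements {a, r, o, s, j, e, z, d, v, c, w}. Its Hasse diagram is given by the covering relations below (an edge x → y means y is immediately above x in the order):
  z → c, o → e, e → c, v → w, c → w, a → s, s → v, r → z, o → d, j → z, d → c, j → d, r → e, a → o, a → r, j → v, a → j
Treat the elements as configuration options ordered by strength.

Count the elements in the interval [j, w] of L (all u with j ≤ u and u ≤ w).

The interval [j, w] = {c, d, j, v, w, z}, which has 6 elements.

6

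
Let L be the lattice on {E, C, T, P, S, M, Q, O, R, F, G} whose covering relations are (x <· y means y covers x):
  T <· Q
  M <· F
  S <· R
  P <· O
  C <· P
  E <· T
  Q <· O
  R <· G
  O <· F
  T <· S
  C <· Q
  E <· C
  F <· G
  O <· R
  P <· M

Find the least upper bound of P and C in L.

P

Common upper bounds of {P, C}: F, G, M, O, P, R.
The least among these is P.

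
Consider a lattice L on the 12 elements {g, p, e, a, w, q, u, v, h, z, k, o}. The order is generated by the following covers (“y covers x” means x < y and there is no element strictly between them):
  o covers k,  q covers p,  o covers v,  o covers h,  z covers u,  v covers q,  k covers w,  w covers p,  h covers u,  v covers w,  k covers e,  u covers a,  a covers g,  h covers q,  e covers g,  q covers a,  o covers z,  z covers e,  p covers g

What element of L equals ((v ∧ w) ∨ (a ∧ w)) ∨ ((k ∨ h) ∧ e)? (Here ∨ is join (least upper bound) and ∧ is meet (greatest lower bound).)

k

v ∧ w = w
a ∧ w = g
w ∨ g = w
k ∨ h = o
o ∧ e = e
w ∨ e = k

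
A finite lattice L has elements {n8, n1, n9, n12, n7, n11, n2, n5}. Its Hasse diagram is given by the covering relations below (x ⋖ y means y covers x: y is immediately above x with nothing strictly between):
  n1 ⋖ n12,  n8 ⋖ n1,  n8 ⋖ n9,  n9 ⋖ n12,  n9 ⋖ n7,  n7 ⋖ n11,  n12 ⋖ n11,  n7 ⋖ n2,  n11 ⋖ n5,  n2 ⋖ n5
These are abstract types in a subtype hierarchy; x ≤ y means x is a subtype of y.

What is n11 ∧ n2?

Common lower bounds of {n11, n2}: n7, n8, n9.
The greatest among these is n7.

n7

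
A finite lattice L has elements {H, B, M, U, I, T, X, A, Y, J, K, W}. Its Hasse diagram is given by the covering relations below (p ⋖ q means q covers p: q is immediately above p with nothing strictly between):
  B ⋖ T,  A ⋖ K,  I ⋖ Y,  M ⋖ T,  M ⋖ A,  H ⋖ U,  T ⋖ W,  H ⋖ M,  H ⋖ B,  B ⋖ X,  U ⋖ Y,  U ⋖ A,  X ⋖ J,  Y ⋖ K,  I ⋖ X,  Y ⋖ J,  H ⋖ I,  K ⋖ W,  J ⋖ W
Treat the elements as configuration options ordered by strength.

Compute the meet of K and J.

Y

Common lower bounds of {K, J}: H, I, U, Y.
The greatest among these is Y.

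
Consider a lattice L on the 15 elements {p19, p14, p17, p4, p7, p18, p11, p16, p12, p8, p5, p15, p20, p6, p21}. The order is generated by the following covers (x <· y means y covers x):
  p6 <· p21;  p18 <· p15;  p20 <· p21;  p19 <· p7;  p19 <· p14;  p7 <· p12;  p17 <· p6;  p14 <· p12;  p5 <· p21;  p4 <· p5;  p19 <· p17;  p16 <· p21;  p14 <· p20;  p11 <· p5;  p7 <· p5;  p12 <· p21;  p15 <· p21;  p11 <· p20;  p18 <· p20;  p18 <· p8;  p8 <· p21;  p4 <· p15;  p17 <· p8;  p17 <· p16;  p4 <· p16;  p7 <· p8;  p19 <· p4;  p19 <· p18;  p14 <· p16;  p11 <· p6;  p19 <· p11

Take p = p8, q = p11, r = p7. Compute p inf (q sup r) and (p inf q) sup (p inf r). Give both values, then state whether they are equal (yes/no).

p7; p7; yes

q sup r = p5, so p inf (q sup r) = p8 inf p5 = p7.
p inf q = p19 and p inf r = p7, so (p inf q) sup (p inf r) = p19 sup p7 = p7.
Equal: yes.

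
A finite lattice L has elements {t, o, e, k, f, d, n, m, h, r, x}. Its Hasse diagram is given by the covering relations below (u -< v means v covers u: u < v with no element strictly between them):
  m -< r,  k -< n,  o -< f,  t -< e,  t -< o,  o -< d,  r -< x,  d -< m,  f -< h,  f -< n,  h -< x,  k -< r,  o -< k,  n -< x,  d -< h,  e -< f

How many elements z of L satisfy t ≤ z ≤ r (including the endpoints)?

6

The interval [t, r] = {d, k, m, o, r, t}, which has 6 elements.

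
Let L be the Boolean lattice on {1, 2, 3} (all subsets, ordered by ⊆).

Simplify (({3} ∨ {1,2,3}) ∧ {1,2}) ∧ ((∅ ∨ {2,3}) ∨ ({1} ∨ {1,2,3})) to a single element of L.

{3} ∨ {1,2,3} = {1,2,3}
{1,2,3} ∧ {1,2} = {1,2}
∅ ∨ {2,3} = {2,3}
{1} ∨ {1,2,3} = {1,2,3}
{2,3} ∨ {1,2,3} = {1,2,3}
{1,2} ∧ {1,2,3} = {1,2}

{1,2}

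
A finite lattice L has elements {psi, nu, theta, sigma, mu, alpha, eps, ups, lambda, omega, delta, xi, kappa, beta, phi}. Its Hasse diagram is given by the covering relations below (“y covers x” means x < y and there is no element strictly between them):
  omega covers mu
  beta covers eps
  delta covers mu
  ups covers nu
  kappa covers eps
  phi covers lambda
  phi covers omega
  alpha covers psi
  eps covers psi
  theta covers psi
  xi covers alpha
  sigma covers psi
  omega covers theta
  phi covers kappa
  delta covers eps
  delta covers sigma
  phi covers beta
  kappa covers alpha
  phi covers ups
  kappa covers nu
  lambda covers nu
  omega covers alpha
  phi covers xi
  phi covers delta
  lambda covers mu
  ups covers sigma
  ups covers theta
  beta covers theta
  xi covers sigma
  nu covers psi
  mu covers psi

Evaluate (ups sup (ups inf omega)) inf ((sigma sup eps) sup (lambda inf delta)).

ups ∧ omega = theta
ups ∨ theta = ups
sigma ∨ eps = delta
lambda ∧ delta = mu
delta ∨ mu = delta
ups ∧ delta = sigma

sigma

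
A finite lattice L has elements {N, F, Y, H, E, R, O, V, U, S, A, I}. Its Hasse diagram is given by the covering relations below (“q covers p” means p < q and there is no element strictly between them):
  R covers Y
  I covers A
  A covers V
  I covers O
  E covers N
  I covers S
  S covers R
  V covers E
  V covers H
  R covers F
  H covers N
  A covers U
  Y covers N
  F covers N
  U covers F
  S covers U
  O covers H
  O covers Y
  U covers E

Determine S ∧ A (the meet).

Common lower bounds of {S, A}: E, F, N, U.
The greatest among these is U.

U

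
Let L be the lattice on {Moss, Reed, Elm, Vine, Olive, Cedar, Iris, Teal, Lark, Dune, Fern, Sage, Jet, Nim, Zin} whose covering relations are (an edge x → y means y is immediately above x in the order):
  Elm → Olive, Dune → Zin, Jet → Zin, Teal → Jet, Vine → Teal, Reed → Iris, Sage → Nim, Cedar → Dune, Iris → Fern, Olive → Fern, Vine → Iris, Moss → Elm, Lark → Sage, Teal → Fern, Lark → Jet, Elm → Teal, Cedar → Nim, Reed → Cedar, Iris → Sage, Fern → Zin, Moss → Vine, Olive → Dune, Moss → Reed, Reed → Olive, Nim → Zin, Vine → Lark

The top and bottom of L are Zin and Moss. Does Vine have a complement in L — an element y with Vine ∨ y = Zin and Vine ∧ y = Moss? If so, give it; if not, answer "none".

Dune

Need y with Vine ∨ y = Zin and Vine ∧ y = Moss.
Checking each element gives: Dune.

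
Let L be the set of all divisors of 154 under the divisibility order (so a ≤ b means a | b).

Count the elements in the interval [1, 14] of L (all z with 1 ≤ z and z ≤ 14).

The interval [1, 14] = {1, 14, 2, 7}, which has 4 elements.

4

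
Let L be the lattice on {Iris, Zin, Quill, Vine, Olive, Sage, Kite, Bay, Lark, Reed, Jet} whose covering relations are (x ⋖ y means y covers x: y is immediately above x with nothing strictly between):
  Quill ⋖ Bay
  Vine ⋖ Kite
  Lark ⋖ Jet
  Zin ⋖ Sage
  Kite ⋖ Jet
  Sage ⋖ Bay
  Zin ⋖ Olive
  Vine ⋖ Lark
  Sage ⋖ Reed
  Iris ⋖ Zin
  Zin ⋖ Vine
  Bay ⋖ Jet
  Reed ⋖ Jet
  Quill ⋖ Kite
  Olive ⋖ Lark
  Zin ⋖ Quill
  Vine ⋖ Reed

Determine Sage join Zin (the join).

Sage

Common upper bounds of {Sage, Zin}: Bay, Jet, Reed, Sage.
The least among these is Sage.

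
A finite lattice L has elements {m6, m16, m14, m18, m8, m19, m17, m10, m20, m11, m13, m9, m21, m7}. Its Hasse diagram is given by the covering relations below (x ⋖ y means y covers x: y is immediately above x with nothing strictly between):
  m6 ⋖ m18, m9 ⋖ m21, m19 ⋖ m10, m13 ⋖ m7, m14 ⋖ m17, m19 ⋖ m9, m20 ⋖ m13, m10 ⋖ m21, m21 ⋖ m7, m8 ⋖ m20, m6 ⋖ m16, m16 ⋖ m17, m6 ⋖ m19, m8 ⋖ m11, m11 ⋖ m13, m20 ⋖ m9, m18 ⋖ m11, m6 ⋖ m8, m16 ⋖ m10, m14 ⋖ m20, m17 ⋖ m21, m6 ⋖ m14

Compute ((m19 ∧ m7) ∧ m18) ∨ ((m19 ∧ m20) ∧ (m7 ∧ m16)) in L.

m6

m19 ∧ m7 = m19
m19 ∧ m18 = m6
m19 ∧ m20 = m6
m7 ∧ m16 = m16
m6 ∧ m16 = m6
m6 ∨ m6 = m6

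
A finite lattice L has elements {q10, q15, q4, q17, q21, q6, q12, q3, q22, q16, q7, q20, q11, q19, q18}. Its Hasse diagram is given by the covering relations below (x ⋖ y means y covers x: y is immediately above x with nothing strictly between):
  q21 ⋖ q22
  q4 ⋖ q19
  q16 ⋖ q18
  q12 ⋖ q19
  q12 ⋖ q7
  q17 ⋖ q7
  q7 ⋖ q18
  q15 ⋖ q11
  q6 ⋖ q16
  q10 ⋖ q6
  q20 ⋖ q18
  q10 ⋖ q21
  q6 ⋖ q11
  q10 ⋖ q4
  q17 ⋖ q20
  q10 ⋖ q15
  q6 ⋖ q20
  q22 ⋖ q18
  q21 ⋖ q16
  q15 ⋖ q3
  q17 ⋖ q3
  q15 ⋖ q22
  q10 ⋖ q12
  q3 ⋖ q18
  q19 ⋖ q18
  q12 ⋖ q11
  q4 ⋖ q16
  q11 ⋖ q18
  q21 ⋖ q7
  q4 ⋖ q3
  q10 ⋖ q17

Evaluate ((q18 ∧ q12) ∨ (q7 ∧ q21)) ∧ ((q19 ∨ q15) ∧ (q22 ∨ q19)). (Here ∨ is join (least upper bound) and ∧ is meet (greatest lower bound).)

q7

q18 ∧ q12 = q12
q7 ∧ q21 = q21
q12 ∨ q21 = q7
q19 ∨ q15 = q18
q22 ∨ q19 = q18
q18 ∧ q18 = q18
q7 ∧ q18 = q7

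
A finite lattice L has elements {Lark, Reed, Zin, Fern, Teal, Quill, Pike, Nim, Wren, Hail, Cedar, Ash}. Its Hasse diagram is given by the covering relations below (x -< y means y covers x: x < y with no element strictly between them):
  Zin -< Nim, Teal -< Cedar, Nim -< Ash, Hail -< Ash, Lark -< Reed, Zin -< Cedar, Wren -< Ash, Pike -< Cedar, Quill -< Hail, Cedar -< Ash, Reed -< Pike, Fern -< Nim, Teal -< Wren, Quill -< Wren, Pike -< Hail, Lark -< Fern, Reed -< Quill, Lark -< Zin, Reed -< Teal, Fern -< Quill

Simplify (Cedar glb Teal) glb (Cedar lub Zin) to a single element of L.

Teal

Cedar ∧ Teal = Teal
Cedar ∨ Zin = Cedar
Teal ∧ Cedar = Teal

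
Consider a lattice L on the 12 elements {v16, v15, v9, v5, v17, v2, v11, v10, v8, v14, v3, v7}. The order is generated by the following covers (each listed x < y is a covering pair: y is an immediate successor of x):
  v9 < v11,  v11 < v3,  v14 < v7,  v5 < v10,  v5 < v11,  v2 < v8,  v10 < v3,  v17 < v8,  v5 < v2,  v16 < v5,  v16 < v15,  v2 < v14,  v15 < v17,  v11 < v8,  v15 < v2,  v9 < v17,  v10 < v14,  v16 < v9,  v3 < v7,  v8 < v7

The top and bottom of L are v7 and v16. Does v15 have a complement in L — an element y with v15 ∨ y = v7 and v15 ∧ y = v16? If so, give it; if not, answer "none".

v3

Need y with v15 ∨ y = v7 and v15 ∧ y = v16.
Checking each element gives: v3.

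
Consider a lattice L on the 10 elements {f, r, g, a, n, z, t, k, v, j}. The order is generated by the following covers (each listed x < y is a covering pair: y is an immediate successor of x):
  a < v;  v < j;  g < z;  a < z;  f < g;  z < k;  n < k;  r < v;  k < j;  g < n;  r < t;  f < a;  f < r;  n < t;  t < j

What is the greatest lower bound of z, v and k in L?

a

Common lower bounds of {z, v, k}: a, f.
The greatest among these is a.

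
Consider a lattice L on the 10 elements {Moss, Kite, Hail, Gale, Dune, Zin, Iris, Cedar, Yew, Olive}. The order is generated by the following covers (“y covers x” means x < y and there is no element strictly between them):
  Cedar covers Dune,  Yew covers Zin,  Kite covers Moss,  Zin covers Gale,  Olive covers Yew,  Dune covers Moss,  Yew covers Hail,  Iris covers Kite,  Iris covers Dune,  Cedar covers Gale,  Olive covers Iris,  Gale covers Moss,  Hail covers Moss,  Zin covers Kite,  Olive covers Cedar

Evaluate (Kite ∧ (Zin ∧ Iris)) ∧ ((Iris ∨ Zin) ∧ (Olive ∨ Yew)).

Zin ∧ Iris = Kite
Kite ∧ Kite = Kite
Iris ∨ Zin = Olive
Olive ∨ Yew = Olive
Olive ∧ Olive = Olive
Kite ∧ Olive = Kite

Kite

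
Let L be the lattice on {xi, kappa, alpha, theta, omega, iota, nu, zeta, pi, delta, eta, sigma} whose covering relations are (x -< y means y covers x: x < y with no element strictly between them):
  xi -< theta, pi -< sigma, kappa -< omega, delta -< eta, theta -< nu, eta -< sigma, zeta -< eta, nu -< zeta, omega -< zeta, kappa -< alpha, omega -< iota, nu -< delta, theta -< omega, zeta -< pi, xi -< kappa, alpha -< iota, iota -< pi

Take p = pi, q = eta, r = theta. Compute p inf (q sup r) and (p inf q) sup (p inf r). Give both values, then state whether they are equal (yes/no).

zeta; zeta; yes

q sup r = eta, so p inf (q sup r) = pi inf eta = zeta.
p inf q = zeta and p inf r = theta, so (p inf q) sup (p inf r) = zeta sup theta = zeta.
Equal: yes.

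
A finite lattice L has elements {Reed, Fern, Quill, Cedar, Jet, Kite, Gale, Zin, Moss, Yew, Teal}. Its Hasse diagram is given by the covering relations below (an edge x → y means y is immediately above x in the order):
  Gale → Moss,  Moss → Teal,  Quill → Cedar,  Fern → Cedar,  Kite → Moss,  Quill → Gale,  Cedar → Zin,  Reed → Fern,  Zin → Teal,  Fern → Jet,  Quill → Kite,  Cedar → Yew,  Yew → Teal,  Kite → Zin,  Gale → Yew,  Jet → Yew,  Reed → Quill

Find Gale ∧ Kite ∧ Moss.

Quill

Common lower bounds of {Gale, Kite, Moss}: Quill, Reed.
The greatest among these is Quill.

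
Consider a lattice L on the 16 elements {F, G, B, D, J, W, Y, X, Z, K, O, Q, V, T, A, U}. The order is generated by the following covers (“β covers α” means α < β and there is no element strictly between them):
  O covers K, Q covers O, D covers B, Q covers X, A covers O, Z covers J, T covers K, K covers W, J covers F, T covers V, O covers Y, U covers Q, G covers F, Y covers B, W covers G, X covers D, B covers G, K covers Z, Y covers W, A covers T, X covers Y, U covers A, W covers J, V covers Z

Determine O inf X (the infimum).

Y

Common lower bounds of {O, X}: B, F, G, J, W, Y.
The greatest among these is Y.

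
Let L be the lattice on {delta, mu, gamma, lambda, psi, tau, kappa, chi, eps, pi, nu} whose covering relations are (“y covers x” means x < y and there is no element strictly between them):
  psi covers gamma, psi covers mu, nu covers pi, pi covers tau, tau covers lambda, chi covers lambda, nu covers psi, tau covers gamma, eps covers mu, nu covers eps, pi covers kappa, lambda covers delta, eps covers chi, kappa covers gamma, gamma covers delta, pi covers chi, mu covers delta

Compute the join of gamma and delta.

Common upper bounds of {gamma, delta}: gamma, kappa, nu, pi, psi, tau.
The least among these is gamma.

gamma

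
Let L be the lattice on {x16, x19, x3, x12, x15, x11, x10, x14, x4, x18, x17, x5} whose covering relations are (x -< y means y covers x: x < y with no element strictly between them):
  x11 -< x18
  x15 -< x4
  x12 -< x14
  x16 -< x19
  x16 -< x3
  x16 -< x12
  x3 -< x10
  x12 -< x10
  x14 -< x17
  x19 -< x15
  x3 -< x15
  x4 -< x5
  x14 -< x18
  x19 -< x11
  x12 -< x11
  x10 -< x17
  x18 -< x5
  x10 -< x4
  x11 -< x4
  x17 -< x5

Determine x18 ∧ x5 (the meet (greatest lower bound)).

x18

Common lower bounds of {x18, x5}: x11, x12, x14, x16, x18, x19.
The greatest among these is x18.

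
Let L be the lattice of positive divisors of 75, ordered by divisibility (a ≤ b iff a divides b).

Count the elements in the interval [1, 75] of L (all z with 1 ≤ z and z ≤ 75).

The interval [1, 75] = {1, 15, 25, 3, 5, 75}, which has 6 elements.

6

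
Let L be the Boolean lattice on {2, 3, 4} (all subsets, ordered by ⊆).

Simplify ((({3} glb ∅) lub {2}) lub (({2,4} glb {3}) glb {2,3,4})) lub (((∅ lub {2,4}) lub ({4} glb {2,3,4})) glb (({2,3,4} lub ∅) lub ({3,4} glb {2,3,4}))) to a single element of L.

{2,4}

{3} ∧ ∅ = ∅
∅ ∨ {2} = {2}
{2,4} ∧ {3} = ∅
∅ ∧ {2,3,4} = ∅
{2} ∨ ∅ = {2}
∅ ∨ {2,4} = {2,4}
{4} ∧ {2,3,4} = {4}
{2,4} ∨ {4} = {2,4}
{2,3,4} ∨ ∅ = {2,3,4}
{3,4} ∧ {2,3,4} = {3,4}
{2,3,4} ∨ {3,4} = {2,3,4}
{2,4} ∧ {2,3,4} = {2,4}
{2} ∨ {2,4} = {2,4}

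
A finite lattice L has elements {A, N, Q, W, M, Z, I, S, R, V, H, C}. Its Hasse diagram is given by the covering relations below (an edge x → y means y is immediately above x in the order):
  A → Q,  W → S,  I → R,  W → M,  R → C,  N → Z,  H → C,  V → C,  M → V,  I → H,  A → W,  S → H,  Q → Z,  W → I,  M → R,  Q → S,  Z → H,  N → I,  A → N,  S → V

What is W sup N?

I

Common upper bounds of {W, N}: C, H, I, R.
The least among these is I.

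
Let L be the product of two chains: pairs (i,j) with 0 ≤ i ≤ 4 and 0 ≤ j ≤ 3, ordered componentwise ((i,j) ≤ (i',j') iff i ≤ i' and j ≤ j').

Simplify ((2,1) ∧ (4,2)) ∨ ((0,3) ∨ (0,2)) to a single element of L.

(2,1) ∧ (4,2) = (2,1)
(0,3) ∨ (0,2) = (0,3)
(2,1) ∨ (0,3) = (2,3)

(2,3)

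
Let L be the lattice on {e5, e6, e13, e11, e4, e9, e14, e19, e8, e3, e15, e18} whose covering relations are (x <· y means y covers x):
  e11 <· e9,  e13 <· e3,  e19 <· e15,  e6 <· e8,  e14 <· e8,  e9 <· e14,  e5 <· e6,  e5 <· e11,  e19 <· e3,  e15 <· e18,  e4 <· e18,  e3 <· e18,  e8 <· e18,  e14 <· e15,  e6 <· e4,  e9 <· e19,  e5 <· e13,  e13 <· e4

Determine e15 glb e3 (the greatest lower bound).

Common lower bounds of {e15, e3}: e11, e19, e5, e9.
The greatest among these is e19.

e19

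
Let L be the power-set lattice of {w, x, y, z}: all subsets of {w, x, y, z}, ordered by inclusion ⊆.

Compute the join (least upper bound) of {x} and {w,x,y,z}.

{w,x,y,z}

Common upper bounds of {{x}, {w,x,y,z}}: {w,x,y,z}.
The least among these is {w,x,y,z}.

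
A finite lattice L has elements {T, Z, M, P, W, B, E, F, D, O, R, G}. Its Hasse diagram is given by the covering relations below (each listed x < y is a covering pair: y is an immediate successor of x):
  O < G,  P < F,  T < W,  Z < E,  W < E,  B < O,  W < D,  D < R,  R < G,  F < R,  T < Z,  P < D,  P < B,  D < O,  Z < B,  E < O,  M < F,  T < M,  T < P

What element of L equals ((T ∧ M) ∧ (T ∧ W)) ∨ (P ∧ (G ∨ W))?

P

T ∧ M = T
T ∧ W = T
T ∧ T = T
G ∨ W = G
P ∧ G = P
T ∨ P = P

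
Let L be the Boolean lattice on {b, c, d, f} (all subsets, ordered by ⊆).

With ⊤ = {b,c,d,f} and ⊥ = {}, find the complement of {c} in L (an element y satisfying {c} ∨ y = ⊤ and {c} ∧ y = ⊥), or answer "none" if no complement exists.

Need y with {c} ∨ y = {b,c,d,f} and {c} ∧ y = {}.
Checking each element gives: {b,d,f}.

{b,d,f}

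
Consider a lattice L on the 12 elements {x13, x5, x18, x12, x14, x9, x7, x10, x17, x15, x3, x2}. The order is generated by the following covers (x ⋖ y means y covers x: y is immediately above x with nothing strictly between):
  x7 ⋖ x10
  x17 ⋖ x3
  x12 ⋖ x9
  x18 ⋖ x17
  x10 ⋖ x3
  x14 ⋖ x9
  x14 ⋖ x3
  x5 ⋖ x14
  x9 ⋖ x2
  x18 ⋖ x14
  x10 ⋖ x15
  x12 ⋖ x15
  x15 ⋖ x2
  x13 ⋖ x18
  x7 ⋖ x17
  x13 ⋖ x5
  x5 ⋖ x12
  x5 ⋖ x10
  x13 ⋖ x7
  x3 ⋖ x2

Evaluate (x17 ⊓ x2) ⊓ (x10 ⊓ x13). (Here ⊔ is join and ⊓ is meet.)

x17 ∧ x2 = x17
x10 ∧ x13 = x13
x17 ∧ x13 = x13

x13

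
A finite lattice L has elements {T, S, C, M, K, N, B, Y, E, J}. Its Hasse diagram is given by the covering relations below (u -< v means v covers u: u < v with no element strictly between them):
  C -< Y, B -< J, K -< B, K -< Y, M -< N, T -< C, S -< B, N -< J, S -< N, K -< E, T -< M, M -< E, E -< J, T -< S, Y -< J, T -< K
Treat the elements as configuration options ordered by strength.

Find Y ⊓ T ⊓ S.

T

Common lower bounds of {Y, T, S}: T.
The greatest among these is T.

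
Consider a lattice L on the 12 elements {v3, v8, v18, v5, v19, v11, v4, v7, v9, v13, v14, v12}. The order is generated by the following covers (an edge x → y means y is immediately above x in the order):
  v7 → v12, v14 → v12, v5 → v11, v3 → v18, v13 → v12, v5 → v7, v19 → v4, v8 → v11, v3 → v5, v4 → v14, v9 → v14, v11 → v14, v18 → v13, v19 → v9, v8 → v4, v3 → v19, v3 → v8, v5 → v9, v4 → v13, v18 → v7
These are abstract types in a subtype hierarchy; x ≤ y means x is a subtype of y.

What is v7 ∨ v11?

v12

Common upper bounds of {v7, v11}: v12.
The least among these is v12.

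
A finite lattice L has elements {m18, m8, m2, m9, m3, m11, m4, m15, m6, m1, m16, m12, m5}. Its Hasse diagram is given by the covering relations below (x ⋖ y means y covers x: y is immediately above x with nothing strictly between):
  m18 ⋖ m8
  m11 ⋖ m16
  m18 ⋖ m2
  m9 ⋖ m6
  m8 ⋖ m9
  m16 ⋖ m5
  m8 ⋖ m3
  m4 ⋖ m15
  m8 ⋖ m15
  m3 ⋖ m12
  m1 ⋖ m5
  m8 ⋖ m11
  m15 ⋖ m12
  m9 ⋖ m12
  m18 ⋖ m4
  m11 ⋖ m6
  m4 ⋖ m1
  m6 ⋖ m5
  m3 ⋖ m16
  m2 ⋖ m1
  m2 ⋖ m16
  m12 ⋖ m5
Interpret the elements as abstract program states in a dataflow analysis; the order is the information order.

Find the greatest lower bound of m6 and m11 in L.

m11

Common lower bounds of {m6, m11}: m11, m18, m8.
The greatest among these is m11.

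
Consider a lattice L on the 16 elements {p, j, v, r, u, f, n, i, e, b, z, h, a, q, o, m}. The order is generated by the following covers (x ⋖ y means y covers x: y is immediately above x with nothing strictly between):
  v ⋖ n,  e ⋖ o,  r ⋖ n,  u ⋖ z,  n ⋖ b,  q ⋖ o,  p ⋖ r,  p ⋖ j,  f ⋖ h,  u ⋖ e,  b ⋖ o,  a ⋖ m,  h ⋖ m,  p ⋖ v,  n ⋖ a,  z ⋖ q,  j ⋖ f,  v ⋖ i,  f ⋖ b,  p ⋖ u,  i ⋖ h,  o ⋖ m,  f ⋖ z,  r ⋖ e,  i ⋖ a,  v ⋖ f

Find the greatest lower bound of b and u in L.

p

Common lower bounds of {b, u}: p.
The greatest among these is p.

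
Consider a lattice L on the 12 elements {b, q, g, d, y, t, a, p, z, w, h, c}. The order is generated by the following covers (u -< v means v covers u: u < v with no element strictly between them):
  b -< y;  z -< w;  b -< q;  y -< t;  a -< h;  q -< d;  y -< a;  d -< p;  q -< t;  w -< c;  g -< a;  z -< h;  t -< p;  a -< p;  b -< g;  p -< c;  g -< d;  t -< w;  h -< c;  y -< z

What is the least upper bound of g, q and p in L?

Common upper bounds of {g, q, p}: c, p.
The least among these is p.

p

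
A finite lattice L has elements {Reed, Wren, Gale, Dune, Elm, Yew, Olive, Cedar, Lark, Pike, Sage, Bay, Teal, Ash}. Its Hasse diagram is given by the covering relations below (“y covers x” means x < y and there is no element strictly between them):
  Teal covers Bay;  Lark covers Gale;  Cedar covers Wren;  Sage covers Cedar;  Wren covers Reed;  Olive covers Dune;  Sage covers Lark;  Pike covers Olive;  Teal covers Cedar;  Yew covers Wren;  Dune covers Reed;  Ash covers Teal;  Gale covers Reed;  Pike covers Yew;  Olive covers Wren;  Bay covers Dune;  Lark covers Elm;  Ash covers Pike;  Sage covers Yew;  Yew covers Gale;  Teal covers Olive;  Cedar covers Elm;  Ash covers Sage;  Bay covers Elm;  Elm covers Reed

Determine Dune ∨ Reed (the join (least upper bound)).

Dune

Common upper bounds of {Dune, Reed}: Ash, Bay, Dune, Olive, Pike, Teal.
The least among these is Dune.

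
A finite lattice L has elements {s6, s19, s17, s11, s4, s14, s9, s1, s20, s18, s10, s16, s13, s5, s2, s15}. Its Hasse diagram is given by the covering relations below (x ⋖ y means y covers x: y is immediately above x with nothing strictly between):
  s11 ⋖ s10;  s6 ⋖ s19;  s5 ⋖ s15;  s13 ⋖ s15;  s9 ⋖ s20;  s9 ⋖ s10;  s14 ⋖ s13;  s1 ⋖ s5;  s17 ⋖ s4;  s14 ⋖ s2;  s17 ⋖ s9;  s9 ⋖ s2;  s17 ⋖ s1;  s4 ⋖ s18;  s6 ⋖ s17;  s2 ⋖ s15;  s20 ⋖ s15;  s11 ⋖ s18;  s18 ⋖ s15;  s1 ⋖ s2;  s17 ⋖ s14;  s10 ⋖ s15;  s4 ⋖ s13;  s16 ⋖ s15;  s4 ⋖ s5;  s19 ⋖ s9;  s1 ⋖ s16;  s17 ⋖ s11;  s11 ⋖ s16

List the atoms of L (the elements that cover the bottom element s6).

s17, s19

The atoms are exactly the elements that cover s6: s17, s19.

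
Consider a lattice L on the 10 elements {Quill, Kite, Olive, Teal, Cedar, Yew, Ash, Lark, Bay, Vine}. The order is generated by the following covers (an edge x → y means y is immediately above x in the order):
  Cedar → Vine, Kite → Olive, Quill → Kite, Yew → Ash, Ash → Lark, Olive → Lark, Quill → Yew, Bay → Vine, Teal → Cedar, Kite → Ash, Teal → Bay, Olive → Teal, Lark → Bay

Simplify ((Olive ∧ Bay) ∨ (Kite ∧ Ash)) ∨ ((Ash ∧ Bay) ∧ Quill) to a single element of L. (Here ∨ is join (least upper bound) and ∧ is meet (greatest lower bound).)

Olive

Olive ∧ Bay = Olive
Kite ∧ Ash = Kite
Olive ∨ Kite = Olive
Ash ∧ Bay = Ash
Ash ∧ Quill = Quill
Olive ∨ Quill = Olive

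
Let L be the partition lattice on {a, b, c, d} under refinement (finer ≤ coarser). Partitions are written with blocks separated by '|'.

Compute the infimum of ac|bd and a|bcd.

a|bd|c

Common lower bounds of {ac|bd, a|bcd}: a|bd|c, a|b|c|d.
The greatest among these is a|bd|c.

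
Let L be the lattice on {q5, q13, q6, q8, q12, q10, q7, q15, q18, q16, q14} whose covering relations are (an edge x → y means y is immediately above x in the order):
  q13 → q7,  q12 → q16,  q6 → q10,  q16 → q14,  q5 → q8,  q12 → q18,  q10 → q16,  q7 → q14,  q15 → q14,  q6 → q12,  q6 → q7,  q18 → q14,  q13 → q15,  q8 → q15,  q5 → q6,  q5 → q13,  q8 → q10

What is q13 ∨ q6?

Common upper bounds of {q13, q6}: q14, q7.
The least among these is q7.

q7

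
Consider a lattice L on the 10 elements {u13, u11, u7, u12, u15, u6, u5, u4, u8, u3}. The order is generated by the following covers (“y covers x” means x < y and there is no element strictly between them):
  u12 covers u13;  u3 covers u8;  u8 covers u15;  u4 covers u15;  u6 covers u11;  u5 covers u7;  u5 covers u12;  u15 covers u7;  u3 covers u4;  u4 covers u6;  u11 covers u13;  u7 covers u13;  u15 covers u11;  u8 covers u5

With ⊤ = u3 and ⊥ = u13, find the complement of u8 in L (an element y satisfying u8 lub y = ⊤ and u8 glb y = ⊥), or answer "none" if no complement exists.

For every candidate y, either u8 ∨ y ≠ u3 or u8 ∧ y ≠ u13; no complement exists.

none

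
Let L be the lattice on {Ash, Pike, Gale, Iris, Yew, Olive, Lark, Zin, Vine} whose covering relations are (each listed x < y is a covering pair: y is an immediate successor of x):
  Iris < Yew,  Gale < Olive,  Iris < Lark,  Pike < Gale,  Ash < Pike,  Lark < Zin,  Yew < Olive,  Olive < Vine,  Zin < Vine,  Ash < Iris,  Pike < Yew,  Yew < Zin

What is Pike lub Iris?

Common upper bounds of {Pike, Iris}: Olive, Vine, Yew, Zin.
The least among these is Yew.

Yew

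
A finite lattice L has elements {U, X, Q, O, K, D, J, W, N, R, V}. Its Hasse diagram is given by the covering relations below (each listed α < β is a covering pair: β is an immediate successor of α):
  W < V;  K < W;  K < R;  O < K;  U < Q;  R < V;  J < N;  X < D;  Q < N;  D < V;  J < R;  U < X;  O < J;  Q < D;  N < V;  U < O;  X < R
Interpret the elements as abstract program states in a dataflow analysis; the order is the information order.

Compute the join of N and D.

V

Common upper bounds of {N, D}: V.
The least among these is V.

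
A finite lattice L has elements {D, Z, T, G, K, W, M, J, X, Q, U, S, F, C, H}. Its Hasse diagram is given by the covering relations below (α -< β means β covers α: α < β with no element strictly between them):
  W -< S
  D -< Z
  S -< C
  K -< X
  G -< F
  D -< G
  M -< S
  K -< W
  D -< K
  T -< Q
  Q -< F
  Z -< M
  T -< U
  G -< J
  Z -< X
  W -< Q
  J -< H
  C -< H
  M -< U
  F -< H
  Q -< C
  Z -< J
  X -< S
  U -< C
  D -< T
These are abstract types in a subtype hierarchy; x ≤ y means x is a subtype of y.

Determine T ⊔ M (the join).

U

Common upper bounds of {T, M}: C, H, U.
The least among these is U.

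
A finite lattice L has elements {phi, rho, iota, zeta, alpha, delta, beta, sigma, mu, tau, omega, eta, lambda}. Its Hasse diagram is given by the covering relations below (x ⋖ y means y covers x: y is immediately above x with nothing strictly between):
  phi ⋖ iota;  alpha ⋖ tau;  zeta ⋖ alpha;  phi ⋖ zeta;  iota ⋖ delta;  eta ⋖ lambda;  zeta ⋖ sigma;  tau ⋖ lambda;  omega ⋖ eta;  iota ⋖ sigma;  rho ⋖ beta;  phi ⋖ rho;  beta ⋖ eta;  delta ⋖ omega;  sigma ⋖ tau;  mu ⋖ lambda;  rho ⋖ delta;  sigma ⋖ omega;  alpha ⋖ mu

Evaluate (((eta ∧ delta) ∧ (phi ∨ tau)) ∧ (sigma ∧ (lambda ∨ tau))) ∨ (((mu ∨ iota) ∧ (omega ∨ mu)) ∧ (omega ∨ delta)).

eta ∧ delta = delta
phi ∨ tau = tau
delta ∧ tau = iota
lambda ∨ tau = lambda
sigma ∧ lambda = sigma
iota ∧ sigma = iota
mu ∨ iota = lambda
omega ∨ mu = lambda
lambda ∧ lambda = lambda
omega ∨ delta = omega
lambda ∧ omega = omega
iota ∨ omega = omega

omega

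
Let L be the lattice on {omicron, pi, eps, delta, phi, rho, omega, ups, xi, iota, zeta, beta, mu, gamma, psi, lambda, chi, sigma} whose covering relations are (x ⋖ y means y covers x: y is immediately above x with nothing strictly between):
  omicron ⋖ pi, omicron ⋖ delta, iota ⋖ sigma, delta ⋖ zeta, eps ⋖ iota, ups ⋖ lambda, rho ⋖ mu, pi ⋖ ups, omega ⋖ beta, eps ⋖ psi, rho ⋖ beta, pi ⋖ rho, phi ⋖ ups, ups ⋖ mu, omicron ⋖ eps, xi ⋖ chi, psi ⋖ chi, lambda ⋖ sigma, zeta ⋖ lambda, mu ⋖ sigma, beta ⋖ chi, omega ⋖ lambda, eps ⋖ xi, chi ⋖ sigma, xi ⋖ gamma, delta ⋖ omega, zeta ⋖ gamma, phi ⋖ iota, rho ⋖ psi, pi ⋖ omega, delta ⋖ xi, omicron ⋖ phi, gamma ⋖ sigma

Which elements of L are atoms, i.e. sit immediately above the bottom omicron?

delta, eps, phi, pi

The atoms are exactly the elements that cover omicron: delta, eps, phi, pi.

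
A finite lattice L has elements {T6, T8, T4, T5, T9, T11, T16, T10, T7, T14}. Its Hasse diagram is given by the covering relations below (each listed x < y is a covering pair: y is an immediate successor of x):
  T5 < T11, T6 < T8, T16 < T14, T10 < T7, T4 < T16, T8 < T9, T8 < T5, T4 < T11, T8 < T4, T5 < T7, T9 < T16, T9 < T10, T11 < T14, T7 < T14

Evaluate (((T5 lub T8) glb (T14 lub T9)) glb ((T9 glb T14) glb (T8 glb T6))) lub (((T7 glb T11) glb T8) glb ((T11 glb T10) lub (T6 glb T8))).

T8

T5 ∨ T8 = T5
T14 ∨ T9 = T14
T5 ∧ T14 = T5
T9 ∧ T14 = T9
T8 ∧ T6 = T6
T9 ∧ T6 = T6
T5 ∧ T6 = T6
T7 ∧ T11 = T5
T5 ∧ T8 = T8
T11 ∧ T10 = T8
T6 ∧ T8 = T6
T8 ∨ T6 = T8
T8 ∧ T8 = T8
T6 ∨ T8 = T8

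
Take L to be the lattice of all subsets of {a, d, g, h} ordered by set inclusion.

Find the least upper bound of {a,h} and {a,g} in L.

{a,g,h}

Under ⊆, join is union: {a,h} ∪ {a,g} = {a,g,h}.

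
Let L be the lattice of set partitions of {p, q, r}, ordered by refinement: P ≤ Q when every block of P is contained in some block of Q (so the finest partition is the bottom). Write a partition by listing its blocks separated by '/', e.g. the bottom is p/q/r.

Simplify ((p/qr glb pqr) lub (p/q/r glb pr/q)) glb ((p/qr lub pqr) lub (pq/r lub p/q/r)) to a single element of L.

p/qr

p/qr ∧ pqr = p/qr
p/q/r ∧ pr/q = p/q/r
p/qr ∨ p/q/r = p/qr
p/qr ∨ pqr = pqr
pq/r ∨ p/q/r = pq/r
pqr ∨ pq/r = pqr
p/qr ∧ pqr = p/qr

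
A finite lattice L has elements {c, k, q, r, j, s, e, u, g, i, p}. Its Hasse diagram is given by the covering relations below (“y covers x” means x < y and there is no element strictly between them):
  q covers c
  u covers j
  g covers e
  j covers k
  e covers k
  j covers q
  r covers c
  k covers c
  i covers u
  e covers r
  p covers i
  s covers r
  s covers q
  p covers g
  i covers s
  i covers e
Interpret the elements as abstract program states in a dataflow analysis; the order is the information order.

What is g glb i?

e

Common lower bounds of {g, i}: c, e, k, r.
The greatest among these is e.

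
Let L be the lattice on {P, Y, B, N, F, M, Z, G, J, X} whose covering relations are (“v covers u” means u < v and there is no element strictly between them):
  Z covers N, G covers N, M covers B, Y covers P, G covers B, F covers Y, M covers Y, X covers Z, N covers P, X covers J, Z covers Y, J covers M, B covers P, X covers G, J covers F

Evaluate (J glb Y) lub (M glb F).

Y

J ∧ Y = Y
M ∧ F = Y
Y ∨ Y = Y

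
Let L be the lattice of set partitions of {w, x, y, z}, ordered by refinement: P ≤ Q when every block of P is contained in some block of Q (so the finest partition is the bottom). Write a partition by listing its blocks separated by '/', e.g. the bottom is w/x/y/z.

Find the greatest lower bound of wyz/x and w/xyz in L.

The meet (common refinement) of wyz/x and w/xyz intersects blocks pairwise, giving w/x/yz.

w/x/yz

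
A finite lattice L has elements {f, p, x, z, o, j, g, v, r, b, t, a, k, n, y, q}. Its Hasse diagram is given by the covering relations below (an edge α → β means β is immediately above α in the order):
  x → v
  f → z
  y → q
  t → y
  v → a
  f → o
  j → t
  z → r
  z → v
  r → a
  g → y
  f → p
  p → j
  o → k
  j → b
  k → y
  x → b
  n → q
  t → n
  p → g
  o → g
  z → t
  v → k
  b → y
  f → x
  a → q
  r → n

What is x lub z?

v

Common upper bounds of {x, z}: a, k, q, v, y.
The least among these is v.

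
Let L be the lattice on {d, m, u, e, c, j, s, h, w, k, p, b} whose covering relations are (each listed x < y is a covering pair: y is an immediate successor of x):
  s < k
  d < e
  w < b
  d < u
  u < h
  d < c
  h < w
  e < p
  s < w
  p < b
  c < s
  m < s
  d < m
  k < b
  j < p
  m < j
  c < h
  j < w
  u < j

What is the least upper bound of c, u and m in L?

Common upper bounds of {c, u, m}: b, w.
The least among these is w.

w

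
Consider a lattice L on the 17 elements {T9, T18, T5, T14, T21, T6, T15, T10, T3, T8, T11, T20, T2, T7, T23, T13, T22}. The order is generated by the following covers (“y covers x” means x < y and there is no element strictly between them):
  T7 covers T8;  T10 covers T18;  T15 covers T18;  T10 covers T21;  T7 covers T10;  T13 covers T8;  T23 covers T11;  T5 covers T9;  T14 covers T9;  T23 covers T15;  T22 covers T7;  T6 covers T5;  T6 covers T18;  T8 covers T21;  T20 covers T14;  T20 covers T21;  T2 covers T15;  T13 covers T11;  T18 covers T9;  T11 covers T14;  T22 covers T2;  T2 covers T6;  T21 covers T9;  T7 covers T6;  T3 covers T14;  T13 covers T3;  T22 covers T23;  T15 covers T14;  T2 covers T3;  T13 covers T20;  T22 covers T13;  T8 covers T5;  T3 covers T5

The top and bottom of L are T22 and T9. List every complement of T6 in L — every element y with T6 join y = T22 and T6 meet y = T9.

Need y with T6 ∨ y = T22 and T6 ∧ y = T9.
Checking each element gives: T11, T20.

T11, T20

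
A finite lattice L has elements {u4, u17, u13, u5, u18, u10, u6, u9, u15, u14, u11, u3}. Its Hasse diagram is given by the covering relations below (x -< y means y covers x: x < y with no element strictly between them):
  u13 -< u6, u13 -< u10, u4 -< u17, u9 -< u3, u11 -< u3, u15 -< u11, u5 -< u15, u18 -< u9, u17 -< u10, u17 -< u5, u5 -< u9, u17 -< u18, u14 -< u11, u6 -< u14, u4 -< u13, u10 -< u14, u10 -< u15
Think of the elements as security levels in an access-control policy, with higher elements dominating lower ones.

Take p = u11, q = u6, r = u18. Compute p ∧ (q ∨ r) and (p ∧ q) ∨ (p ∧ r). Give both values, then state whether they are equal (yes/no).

q ∨ r = u3, so p ∧ (q ∨ r) = u11 ∧ u3 = u11.
p ∧ q = u6 and p ∧ r = u17, so (p ∧ q) ∨ (p ∧ r) = u6 ∨ u17 = u14.
Equal: no.

u11; u14; no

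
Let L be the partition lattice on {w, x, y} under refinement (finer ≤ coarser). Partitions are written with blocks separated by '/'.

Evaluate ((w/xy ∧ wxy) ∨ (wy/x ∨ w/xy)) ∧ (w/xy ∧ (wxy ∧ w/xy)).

w/xy

w/xy ∧ wxy = w/xy
wy/x ∨ w/xy = wxy
w/xy ∨ wxy = wxy
wxy ∧ w/xy = w/xy
w/xy ∧ w/xy = w/xy
wxy ∧ w/xy = w/xy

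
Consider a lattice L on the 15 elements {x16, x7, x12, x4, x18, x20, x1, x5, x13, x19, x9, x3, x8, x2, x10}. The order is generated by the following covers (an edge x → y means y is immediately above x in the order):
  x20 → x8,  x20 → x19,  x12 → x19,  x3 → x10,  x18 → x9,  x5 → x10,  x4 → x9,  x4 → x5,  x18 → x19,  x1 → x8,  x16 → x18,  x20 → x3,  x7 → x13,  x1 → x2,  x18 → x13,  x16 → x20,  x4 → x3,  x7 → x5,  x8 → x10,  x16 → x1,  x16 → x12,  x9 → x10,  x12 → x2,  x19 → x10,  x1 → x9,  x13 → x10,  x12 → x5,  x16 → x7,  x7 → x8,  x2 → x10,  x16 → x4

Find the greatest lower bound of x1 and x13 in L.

Common lower bounds of {x1, x13}: x16.
The greatest among these is x16.

x16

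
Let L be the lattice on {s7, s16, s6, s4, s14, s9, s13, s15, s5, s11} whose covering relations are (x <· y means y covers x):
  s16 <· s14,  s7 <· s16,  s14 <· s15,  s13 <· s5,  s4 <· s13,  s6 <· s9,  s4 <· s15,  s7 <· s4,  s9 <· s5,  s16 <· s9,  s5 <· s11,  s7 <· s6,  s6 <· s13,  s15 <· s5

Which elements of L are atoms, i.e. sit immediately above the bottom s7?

The atoms are exactly the elements that cover s7: s16, s4, s6.

s16, s4, s6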